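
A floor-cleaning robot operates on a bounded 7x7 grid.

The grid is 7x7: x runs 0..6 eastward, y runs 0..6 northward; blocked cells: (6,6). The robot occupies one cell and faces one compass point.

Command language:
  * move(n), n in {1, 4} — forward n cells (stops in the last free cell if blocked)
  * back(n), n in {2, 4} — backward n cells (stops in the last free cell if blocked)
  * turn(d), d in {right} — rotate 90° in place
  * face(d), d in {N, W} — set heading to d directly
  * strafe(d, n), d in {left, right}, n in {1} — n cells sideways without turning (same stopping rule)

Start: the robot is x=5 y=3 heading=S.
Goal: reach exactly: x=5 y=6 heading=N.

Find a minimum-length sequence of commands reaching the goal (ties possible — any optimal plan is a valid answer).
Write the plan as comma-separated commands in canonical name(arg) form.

begin: x=5 y=3 heading=S
[1] after face(N): x=5 y=3 heading=N
[2] after move(4): x=5 y=6 heading=N
no 1-step plan works, so 2 is optimal.

face(N), move(4)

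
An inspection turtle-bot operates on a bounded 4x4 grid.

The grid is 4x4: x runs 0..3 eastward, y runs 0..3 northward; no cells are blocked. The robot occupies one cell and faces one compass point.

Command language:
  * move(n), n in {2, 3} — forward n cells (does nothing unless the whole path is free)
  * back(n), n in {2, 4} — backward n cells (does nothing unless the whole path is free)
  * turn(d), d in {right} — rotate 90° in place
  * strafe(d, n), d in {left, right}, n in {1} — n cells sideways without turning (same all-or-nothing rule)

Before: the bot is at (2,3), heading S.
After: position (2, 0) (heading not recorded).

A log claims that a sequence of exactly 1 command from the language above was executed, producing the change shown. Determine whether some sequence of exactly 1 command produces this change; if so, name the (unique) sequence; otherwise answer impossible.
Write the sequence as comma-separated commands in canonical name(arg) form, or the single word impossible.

from: at (2,3), heading S
t=1 move(3) ⇒ at (2,0), heading S
no rival 1-sequence matches.

move(3)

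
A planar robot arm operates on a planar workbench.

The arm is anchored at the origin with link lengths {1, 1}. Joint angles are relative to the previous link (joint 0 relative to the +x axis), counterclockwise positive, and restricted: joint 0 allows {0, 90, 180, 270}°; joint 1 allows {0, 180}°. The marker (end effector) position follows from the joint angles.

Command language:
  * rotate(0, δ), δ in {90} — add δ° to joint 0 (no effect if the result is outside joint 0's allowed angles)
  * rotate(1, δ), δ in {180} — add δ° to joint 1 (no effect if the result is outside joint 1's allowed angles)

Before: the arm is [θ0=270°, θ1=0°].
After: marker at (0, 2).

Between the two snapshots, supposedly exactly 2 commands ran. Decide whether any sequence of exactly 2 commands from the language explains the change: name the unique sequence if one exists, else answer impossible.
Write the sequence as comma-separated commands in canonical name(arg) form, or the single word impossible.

rotate(0, 90), rotate(0, 90)

t0: [θ0=270°, θ1=0°]
t=1 rotate(0, 90) ⇒ [θ0=0°, θ1=0°]
t=2 rotate(0, 90) ⇒ [θ0=90°, θ1=0°]
no rival 2-sequence matches.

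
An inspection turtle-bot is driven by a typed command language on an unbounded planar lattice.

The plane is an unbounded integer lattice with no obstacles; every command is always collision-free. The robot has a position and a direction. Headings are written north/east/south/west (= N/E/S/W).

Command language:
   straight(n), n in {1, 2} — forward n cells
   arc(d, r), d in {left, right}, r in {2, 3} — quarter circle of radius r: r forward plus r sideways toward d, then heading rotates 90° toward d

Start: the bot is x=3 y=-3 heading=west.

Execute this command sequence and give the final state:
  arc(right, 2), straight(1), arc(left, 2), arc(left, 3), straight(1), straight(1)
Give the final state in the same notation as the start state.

initial: x=3 y=-3 heading=west
t=1 arc(right, 2) ⇒ x=1 y=-1 heading=north
t=2 straight(1) ⇒ x=1 y=0 heading=north
t=3 arc(left, 2) ⇒ x=-1 y=2 heading=west
t=4 arc(left, 3) ⇒ x=-4 y=-1 heading=south
t=5 straight(1) ⇒ x=-4 y=-2 heading=south
t=6 straight(1) ⇒ x=-4 y=-3 heading=south

x=-4 y=-3 heading=south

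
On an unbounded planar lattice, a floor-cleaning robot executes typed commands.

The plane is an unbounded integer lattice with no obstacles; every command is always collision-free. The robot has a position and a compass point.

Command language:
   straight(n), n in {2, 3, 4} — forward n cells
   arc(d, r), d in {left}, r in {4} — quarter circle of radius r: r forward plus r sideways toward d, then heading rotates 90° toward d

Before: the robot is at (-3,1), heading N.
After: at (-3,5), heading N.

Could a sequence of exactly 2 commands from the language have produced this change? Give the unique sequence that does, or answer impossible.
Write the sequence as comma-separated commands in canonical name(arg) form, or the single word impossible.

straight(2), straight(2)

key: heading stays N — no command in the sequence turns
initial: at (-3,1), heading N
1. straight(2) → at (-3,3), heading N
2. straight(2) → at (-3,5), heading N
no rival 2-sequence matches.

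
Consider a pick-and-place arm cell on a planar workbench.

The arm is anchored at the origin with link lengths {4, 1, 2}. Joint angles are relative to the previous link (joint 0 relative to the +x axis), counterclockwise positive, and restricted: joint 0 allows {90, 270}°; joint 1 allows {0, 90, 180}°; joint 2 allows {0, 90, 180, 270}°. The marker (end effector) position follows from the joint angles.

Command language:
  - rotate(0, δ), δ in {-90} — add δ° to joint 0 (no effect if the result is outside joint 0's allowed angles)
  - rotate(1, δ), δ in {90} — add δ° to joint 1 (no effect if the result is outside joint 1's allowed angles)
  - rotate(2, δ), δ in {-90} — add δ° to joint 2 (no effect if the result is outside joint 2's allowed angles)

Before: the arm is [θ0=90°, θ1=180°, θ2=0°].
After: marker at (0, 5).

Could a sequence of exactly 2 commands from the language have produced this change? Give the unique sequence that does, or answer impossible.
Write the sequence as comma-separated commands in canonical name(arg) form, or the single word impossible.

begin: [θ0=90°, θ1=180°, θ2=0°]
t=1 rotate(2, -90) ⇒ [θ0=90°, θ1=180°, θ2=270°]
t=2 rotate(2, -90) ⇒ [θ0=90°, θ1=180°, θ2=180°]
uniquely the one of 9 2-step routes that fits.

rotate(2, -90), rotate(2, -90)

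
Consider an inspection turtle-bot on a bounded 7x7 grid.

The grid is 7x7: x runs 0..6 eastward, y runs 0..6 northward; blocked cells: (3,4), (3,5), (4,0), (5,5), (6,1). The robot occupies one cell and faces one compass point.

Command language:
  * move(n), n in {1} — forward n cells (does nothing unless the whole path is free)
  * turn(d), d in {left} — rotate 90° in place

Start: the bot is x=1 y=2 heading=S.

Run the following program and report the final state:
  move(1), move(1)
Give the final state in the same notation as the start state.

x=1 y=0 heading=S

start: x=1 y=2 heading=S
t=1 move(1) ⇒ x=1 y=1 heading=S
t=2 move(1) ⇒ x=1 y=0 heading=S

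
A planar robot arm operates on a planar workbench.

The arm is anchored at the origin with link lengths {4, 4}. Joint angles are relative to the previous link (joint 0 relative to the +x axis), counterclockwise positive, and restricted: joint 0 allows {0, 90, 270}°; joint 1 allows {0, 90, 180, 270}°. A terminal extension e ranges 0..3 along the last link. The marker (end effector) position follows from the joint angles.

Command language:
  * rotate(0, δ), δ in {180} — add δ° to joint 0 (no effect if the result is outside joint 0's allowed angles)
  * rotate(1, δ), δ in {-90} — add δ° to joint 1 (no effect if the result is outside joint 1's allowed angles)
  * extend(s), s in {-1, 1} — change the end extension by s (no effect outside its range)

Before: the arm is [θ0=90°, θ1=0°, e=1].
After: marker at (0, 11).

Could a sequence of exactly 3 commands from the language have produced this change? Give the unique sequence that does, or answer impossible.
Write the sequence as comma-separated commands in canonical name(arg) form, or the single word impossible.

extend(1), extend(1), extend(1)

t0: [θ0=90°, θ1=0°, e=1]
step 1 (extend(1)): [θ0=90°, θ1=0°, e=2]
step 2 (extend(1)): [θ0=90°, θ1=0°, e=3]
step 3 (extend(1)): [θ0=90°, θ1=0°, e=3]
no rival 3-sequence matches.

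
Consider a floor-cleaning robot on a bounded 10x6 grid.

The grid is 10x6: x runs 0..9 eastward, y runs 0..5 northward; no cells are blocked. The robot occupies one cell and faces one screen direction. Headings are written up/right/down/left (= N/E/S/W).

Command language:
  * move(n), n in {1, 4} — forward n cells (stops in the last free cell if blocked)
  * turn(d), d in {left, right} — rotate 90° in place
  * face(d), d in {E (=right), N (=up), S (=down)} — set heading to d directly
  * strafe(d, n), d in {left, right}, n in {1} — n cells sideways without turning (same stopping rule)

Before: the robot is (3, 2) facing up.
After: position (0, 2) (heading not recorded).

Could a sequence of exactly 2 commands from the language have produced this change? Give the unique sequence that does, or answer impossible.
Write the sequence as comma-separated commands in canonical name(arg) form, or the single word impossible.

key: move(4) runs into the grid edge before its full distance
begin: (3, 2) facing up
[1] after turn(left): (3, 2) facing left
[2] after move(4): (0, 2) facing left
no rival 2-sequence matches.

turn(left), move(4)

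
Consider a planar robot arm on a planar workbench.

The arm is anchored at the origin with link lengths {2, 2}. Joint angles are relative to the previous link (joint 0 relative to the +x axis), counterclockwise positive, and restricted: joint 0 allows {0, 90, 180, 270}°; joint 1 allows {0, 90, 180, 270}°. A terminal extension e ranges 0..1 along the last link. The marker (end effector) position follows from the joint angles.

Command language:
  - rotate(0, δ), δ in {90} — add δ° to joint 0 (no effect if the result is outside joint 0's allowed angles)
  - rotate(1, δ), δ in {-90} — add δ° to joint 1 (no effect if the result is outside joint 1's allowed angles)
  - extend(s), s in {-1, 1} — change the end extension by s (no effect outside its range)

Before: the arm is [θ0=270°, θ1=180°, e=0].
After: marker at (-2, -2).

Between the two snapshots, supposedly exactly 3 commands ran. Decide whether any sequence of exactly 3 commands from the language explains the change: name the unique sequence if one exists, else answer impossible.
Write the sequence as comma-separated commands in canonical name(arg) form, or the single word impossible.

start: [θ0=270°, θ1=180°, e=0]
step 1 (rotate(1, -90)): [θ0=270°, θ1=90°, e=0]
step 2 (rotate(1, -90)): [θ0=270°, θ1=0°, e=0]
step 3 (rotate(1, -90)): [θ0=270°, θ1=270°, e=0]
all 64 alternatives checked — unique.

rotate(1, -90), rotate(1, -90), rotate(1, -90)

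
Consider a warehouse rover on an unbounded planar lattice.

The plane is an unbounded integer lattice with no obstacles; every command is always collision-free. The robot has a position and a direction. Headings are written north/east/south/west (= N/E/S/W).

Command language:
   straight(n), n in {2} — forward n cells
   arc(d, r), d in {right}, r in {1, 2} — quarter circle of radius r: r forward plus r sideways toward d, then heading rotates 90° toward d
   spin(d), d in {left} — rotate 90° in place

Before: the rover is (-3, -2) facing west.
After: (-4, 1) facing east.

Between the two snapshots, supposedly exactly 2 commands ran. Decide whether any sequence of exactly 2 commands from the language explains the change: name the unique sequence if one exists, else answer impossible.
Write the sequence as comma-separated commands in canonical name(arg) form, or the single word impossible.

arc(right, 2), arc(right, 1)

key: running arc(right, 1) before arc(right, 2) would end elsewhere — order is forced
start: (-3, -2) facing west
t=1 arc(right, 2) ⇒ (-5, 0) facing north
t=2 arc(right, 1) ⇒ (-4, 1) facing east
uniquely the one of 16 2-step routes that fits.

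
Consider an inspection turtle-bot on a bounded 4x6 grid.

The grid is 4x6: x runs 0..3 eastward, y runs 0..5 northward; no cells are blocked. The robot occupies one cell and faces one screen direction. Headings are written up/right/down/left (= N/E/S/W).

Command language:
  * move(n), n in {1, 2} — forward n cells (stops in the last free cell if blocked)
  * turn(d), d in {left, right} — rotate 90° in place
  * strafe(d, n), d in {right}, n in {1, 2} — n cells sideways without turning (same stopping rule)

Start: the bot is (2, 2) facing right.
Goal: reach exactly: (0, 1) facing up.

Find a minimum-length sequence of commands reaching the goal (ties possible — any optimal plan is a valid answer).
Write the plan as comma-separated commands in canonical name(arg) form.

turn(right), move(1), turn(right), move(2), turn(right)

begin: (2, 2) facing right
[1] after turn(right): (2, 2) facing down
[2] after move(1): (2, 1) facing down
[3] after turn(right): (2, 1) facing left
[4] after move(2): (0, 1) facing left
[5] after turn(right): (0, 1) facing up
no 4-step plan works, so 5 is optimal.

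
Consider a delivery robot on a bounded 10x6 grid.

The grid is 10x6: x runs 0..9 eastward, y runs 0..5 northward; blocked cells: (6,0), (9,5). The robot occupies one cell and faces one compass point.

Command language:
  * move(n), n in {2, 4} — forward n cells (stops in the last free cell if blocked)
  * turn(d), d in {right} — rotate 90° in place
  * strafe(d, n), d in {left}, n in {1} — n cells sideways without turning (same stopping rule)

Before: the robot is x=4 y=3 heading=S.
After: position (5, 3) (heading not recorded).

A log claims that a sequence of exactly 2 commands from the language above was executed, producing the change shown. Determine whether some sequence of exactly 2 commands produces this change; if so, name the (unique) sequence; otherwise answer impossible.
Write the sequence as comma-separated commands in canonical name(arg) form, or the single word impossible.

strafe(left, 1), turn(right)

key: order matters: swapping strafe(left, 1) and turn(right) lands elsewhere
t0: x=4 y=3 heading=S
step 1 (strafe(left, 1)): x=5 y=3 heading=S
step 2 (turn(right)): x=5 y=3 heading=W
no rival 2-sequence matches.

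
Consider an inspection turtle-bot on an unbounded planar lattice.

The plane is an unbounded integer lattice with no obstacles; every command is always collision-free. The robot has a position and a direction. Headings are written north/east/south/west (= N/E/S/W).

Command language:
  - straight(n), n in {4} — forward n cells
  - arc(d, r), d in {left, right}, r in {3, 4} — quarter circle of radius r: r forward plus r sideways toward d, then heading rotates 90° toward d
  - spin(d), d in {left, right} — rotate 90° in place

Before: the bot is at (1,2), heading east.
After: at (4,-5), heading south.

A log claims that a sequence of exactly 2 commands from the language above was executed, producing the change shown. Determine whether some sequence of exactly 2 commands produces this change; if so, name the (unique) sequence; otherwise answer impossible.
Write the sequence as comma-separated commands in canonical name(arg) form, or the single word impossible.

arc(right, 3), straight(4)

key: running straight(4) before arc(right, 3) would end elsewhere — order is forced
t0: at (1,2), heading east
[1] after arc(right, 3): at (4,-1), heading south
[2] after straight(4): at (4,-5), heading south
no rival 2-sequence matches.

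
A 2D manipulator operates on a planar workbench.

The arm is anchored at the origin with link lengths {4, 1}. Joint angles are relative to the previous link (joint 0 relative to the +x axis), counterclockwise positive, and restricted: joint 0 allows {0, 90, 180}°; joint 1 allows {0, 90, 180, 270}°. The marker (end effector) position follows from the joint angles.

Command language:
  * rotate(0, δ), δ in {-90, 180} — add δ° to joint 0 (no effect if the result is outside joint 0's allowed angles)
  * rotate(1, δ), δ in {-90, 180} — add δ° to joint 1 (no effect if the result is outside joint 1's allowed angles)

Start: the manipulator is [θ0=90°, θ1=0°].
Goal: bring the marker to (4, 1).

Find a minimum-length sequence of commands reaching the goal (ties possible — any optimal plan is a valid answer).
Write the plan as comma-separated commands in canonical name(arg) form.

rotate(1, 180), rotate(0, -90), rotate(1, -90)

start: [θ0=90°, θ1=0°]
1. rotate(1, 180) → [θ0=90°, θ1=180°]
2. rotate(0, -90) → [θ0=0°, θ1=180°]
3. rotate(1, -90) → [θ0=0°, θ1=90°]
nothing shorter than 3 reaches the goal.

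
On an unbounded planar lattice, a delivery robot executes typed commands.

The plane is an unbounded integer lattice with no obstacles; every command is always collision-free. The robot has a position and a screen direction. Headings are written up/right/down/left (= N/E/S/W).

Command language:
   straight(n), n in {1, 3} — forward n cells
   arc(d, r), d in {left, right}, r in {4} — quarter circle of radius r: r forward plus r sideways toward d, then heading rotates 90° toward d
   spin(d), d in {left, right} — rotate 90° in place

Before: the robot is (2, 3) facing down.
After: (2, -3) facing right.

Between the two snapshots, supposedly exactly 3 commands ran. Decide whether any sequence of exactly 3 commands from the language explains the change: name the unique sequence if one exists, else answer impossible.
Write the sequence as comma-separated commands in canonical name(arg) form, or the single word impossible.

straight(3), straight(3), spin(left)

key: cell and facing (now E) both changed — the 3 commands mix motion and turning
start: (2, 3) facing down
t=1 straight(3) ⇒ (2, 0) facing down
t=2 straight(3) ⇒ (2, -3) facing down
t=3 spin(left) ⇒ (2, -3) facing right
uniquely the one of 216 3-step routes that fits.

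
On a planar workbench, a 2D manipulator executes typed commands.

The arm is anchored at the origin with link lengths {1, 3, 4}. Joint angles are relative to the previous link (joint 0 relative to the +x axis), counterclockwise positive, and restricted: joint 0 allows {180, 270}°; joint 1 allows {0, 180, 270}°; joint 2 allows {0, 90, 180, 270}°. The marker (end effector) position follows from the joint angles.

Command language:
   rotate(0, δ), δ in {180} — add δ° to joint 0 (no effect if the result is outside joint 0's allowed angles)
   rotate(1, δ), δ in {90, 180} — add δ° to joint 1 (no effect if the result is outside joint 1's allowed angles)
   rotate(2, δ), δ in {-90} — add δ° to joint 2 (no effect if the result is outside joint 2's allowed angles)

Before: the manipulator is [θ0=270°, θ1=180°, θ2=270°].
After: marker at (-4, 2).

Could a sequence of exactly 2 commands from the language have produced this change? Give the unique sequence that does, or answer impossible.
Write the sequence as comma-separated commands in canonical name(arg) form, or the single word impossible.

from: [θ0=270°, θ1=180°, θ2=270°]
[1] after rotate(2, -90): [θ0=270°, θ1=180°, θ2=180°]
[2] after rotate(2, -90): [θ0=270°, θ1=180°, θ2=90°]
no other 2-command option fits: unique.

rotate(2, -90), rotate(2, -90)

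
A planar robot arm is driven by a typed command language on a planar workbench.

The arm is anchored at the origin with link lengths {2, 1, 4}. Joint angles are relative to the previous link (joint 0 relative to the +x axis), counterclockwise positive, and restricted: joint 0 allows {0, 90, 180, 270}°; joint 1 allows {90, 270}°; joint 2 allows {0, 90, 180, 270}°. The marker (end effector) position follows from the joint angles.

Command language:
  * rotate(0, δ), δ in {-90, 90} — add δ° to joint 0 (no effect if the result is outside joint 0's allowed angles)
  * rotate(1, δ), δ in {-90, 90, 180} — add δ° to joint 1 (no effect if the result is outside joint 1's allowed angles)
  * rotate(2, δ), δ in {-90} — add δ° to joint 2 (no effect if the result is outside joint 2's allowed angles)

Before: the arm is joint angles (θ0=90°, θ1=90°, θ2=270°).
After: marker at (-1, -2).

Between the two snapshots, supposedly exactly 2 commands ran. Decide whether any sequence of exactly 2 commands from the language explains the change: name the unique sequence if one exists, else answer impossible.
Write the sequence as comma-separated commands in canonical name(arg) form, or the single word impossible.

start: joint angles (θ0=90°, θ1=90°, θ2=270°)
1. rotate(2, -90) → joint angles (θ0=90°, θ1=90°, θ2=180°)
2. rotate(2, -90) → joint angles (θ0=90°, θ1=90°, θ2=90°)
no rival 2-sequence matches.

rotate(2, -90), rotate(2, -90)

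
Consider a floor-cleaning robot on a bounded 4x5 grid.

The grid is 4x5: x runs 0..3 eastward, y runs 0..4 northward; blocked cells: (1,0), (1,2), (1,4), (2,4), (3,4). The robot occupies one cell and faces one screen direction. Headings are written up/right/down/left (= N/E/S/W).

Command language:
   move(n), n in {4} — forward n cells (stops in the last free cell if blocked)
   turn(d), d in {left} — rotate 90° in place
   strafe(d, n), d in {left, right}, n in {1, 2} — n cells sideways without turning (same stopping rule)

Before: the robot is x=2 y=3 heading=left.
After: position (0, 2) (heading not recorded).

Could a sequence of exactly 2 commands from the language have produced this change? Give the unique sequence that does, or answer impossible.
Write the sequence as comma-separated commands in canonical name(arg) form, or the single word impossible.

key: running strafe(left, 1) before move(4) would end elsewhere — order is forced
from: x=2 y=3 heading=left
[1] after move(4): x=0 y=3 heading=left
[2] after strafe(left, 1): x=0 y=2 heading=left
no rival 2-sequence matches.

move(4), strafe(left, 1)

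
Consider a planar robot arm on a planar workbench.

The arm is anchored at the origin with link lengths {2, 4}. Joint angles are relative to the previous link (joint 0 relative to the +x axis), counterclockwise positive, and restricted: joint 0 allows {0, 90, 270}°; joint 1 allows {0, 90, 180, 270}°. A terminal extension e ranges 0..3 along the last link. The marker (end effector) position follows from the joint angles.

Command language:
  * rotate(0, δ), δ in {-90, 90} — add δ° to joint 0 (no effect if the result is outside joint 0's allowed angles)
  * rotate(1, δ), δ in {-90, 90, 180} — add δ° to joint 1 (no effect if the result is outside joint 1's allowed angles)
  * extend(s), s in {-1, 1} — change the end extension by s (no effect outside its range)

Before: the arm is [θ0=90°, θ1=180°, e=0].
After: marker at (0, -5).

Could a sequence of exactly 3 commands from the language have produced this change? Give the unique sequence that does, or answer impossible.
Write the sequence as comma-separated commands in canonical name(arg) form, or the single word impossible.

extend(1), extend(1), extend(1)

initial: [θ0=90°, θ1=180°, e=0]
[1] after extend(1): [θ0=90°, θ1=180°, e=1]
[2] after extend(1): [θ0=90°, θ1=180°, e=2]
[3] after extend(1): [θ0=90°, θ1=180°, e=3]
uniquely the one of 343 3-step routes that fits.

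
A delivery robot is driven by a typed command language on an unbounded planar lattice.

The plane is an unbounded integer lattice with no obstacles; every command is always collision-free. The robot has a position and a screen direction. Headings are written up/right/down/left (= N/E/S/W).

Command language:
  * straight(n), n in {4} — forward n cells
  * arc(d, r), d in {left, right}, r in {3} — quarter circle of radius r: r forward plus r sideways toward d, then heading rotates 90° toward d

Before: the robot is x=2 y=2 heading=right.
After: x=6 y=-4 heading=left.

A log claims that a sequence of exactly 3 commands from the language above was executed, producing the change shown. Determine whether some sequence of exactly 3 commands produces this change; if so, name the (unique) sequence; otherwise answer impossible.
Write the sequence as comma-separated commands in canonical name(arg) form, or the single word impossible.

key: cell and facing (now W) both changed — the 3 commands mix motion and turning
t0: x=2 y=2 heading=right
[1] after straight(4): x=6 y=2 heading=right
[2] after arc(right, 3): x=9 y=-1 heading=down
[3] after arc(right, 3): x=6 y=-4 heading=left
all 27 alternatives checked — unique.

straight(4), arc(right, 3), arc(right, 3)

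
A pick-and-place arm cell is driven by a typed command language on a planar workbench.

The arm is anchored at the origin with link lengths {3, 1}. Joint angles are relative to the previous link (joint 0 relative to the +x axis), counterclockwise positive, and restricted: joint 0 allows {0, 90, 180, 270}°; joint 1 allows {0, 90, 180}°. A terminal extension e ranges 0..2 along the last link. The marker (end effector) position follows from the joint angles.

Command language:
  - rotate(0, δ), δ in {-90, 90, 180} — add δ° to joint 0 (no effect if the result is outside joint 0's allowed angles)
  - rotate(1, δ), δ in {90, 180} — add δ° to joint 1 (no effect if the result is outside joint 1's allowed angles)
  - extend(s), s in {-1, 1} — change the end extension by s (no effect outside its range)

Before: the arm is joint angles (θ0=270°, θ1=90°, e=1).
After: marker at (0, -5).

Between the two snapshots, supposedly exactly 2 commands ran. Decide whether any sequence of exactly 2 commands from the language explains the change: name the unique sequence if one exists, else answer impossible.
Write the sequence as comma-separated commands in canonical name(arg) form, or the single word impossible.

rotate(1, 90), rotate(1, 180)

key: running rotate(1, 180) before rotate(1, 90) would end elsewhere — order is forced
from: joint angles (θ0=270°, θ1=90°, e=1)
t=1 rotate(1, 90) ⇒ joint angles (θ0=270°, θ1=180°, e=1)
t=2 rotate(1, 180) ⇒ joint angles (θ0=270°, θ1=0°, e=1)
uniquely the one of 49 2-step routes that fits.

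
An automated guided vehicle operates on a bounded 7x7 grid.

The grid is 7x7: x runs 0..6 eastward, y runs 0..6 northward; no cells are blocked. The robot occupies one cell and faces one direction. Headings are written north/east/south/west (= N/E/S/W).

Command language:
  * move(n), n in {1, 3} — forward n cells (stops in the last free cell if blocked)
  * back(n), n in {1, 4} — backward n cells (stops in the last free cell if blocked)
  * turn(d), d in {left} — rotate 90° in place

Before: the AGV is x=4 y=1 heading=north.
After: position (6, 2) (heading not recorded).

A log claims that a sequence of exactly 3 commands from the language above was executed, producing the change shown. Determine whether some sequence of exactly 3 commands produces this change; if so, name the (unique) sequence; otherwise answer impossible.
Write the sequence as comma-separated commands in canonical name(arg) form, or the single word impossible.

move(1), turn(left), back(4)

key: running back(4) before move(1) would end elsewhere — order is forced
from: x=4 y=1 heading=north
1. move(1) → x=4 y=2 heading=north
2. turn(left) → x=4 y=2 heading=west
3. back(4) → x=6 y=2 heading=west
all 125 alternatives checked — unique.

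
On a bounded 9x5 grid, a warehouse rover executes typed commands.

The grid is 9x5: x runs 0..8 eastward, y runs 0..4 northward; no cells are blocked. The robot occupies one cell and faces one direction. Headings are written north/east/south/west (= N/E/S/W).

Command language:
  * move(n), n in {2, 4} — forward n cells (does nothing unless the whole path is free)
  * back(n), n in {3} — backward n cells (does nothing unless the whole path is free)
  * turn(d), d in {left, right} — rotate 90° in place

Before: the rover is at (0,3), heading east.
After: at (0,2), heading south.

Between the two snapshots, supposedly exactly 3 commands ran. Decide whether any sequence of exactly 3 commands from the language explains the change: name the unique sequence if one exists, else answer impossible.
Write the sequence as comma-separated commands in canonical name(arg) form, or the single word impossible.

every 3-command combo misses the target.

impossible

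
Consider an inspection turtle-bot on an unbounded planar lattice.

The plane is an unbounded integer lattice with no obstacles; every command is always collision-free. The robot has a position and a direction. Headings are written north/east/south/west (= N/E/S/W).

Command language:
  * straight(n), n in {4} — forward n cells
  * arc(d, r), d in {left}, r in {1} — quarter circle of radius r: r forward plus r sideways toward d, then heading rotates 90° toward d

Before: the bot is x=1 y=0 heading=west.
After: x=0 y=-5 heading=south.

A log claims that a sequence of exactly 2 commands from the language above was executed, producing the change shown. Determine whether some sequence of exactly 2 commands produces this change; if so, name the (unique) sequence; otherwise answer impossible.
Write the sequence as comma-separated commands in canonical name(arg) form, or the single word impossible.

arc(left, 1), straight(4)

key: order matters: swapping arc(left, 1) and straight(4) lands elsewhere
initial: x=1 y=0 heading=west
step 1 (arc(left, 1)): x=0 y=-1 heading=south
step 2 (straight(4)): x=0 y=-5 heading=south
no rival 2-sequence matches.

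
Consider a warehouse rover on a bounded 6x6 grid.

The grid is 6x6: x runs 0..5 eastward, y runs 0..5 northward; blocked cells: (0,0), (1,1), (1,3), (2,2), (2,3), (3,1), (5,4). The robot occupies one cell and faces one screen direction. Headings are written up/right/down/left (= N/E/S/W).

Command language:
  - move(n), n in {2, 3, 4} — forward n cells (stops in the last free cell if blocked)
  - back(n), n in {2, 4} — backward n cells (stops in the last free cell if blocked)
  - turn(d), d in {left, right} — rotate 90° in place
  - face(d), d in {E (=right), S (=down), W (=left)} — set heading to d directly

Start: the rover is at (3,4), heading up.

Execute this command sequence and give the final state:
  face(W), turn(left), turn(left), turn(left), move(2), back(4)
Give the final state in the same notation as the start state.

at (3,2), heading up

t0: at (3,4), heading up
step 1 (face(W)): at (3,4), heading left
step 2 (turn(left)): at (3,4), heading down
step 3 (turn(left)): at (3,4), heading right
step 4 (turn(left)): at (3,4), heading up
step 5 (move(2)): at (3,5), heading up
step 6 (back(4)): at (3,2), heading up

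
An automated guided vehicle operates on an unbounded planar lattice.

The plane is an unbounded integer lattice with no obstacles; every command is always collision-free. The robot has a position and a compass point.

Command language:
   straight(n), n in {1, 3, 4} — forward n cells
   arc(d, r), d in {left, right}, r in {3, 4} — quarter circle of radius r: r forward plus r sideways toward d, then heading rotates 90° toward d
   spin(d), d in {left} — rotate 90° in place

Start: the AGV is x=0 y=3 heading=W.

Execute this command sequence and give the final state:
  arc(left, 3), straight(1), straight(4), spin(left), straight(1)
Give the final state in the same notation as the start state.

x=-2 y=-5 heading=E

begin: x=0 y=3 heading=W
t=1 arc(left, 3) ⇒ x=-3 y=0 heading=S
t=2 straight(1) ⇒ x=-3 y=-1 heading=S
t=3 straight(4) ⇒ x=-3 y=-5 heading=S
t=4 spin(left) ⇒ x=-3 y=-5 heading=E
t=5 straight(1) ⇒ x=-2 y=-5 heading=E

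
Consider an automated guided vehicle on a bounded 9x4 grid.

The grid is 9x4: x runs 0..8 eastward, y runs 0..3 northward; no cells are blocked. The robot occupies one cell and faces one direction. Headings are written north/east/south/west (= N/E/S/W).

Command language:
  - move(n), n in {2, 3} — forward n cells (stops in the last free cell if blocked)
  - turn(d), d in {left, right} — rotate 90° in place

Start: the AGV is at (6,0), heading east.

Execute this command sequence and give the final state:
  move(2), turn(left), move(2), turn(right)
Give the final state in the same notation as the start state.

start: at (6,0), heading east
t=1 move(2) ⇒ at (8,0), heading east
t=2 turn(left) ⇒ at (8,0), heading north
t=3 move(2) ⇒ at (8,2), heading north
t=4 turn(right) ⇒ at (8,2), heading east

at (8,2), heading east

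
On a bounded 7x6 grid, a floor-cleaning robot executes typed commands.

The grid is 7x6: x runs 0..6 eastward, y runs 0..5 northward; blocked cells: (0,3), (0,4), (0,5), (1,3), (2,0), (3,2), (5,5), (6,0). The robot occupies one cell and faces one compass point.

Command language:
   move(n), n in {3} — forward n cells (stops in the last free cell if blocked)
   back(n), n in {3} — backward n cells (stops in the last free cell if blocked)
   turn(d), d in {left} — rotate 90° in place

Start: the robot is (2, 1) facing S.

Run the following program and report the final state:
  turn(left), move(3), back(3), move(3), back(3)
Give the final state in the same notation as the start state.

(2, 1) facing E

from: (2, 1) facing S
[1] after turn(left): (2, 1) facing E
[2] after move(3): (5, 1) facing E
[3] after back(3): (2, 1) facing E
[4] after move(3): (5, 1) facing E
[5] after back(3): (2, 1) facing E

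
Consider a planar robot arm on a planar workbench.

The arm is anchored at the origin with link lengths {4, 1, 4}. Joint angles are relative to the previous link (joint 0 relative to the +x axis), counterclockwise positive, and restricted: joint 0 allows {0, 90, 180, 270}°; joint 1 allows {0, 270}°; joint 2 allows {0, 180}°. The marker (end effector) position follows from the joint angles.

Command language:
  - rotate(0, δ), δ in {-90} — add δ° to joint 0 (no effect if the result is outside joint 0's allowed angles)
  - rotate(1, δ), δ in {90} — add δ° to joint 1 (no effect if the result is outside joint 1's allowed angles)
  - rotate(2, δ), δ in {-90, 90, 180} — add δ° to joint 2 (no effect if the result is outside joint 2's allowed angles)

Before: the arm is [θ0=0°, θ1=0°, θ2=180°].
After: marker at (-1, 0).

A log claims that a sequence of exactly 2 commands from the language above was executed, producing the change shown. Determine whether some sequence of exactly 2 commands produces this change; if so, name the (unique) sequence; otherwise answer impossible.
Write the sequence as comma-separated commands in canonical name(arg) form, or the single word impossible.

t0: [θ0=0°, θ1=0°, θ2=180°]
[1] after rotate(0, -90): [θ0=270°, θ1=0°, θ2=180°]
[2] after rotate(0, -90): [θ0=180°, θ1=0°, θ2=180°]
no other 2-command option fits: unique.

rotate(0, -90), rotate(0, -90)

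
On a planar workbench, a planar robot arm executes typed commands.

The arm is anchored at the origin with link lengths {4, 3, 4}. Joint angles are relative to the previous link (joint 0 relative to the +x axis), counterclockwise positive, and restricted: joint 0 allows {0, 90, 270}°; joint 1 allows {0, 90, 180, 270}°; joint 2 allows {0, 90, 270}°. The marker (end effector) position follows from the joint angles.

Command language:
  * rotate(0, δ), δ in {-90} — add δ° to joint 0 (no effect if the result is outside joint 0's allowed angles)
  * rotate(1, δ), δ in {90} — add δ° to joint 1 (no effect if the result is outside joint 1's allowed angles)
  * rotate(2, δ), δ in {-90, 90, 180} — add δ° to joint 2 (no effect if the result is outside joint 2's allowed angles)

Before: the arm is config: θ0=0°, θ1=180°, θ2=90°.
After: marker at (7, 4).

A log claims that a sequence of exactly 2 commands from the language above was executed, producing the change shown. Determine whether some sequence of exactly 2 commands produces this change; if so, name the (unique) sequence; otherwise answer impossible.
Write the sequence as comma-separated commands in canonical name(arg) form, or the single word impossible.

rotate(1, 90), rotate(1, 90)

start: config: θ0=0°, θ1=180°, θ2=90°
1. rotate(1, 90) → config: θ0=0°, θ1=270°, θ2=90°
2. rotate(1, 90) → config: θ0=0°, θ1=0°, θ2=90°
uniquely the one of 25 2-step routes that fits.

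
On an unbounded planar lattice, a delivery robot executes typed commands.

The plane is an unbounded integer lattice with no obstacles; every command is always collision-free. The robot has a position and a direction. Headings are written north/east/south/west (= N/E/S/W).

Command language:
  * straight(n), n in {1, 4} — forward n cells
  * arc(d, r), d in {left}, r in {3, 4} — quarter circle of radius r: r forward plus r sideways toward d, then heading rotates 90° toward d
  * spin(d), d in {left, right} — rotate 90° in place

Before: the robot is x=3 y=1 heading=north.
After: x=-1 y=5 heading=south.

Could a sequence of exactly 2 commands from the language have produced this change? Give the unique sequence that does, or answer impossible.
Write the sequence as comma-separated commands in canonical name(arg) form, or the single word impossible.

key: position moved to (-1,5) AND the heading swung to S — translation plus rotation needed
begin: x=3 y=1 heading=north
step 1 (arc(left, 4)): x=-1 y=5 heading=west
step 2 (spin(left)): x=-1 y=5 heading=south
uniquely the one of 36 2-step routes that fits.

arc(left, 4), spin(left)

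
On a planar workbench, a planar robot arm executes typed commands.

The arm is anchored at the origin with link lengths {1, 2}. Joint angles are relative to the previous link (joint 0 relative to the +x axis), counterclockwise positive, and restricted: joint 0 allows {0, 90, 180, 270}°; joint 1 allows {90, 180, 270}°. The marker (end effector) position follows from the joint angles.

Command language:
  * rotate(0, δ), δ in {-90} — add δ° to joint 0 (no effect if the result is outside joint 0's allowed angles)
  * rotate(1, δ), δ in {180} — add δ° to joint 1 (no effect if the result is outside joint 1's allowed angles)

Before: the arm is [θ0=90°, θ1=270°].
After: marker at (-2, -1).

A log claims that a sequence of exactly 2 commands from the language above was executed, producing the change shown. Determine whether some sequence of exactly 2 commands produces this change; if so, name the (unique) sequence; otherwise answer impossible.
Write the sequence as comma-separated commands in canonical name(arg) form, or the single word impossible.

rotate(0, -90), rotate(0, -90)

from: [θ0=90°, θ1=270°]
t=1 rotate(0, -90) ⇒ [θ0=0°, θ1=270°]
t=2 rotate(0, -90) ⇒ [θ0=270°, θ1=270°]
no other 2-command option fits: unique.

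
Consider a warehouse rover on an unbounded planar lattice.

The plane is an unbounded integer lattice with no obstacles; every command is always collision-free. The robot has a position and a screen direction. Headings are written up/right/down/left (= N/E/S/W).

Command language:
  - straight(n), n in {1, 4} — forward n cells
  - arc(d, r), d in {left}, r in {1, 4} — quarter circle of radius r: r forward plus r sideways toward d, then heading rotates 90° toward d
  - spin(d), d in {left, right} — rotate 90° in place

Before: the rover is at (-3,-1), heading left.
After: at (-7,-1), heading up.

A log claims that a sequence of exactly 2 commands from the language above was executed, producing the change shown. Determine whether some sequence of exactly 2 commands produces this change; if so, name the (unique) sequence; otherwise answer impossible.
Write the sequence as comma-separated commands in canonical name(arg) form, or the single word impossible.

key: order matters: swapping straight(4) and spin(right) lands elsewhere
from: at (-3,-1), heading left
step 1 (straight(4)): at (-7,-1), heading left
step 2 (spin(right)): at (-7,-1), heading up
uniquely the one of 36 2-step routes that fits.

straight(4), spin(right)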